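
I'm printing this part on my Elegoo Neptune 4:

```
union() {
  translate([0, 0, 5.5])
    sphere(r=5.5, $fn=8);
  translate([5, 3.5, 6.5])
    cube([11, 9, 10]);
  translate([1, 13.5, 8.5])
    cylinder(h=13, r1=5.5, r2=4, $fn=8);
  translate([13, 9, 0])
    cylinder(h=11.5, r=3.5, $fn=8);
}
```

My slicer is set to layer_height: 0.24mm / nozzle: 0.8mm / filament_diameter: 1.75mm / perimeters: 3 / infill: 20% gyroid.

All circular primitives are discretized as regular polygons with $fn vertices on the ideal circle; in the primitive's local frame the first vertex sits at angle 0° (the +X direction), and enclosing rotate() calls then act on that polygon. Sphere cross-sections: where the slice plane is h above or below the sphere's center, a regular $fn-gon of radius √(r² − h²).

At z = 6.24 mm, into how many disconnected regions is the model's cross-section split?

At z = 6.24 mm: the r=5.5 sphere contributes a regular 8-gon of circumradius √(5.5²−0.74²) = 5.450; the cube at (5, 3.5) is absent (z outside [6.5, 16.5]); the cone at (1, 13.5) is absent (z outside [8.5, 21.5]); the r=3.5 cylinder at (13, 9) gives a regular 8-gon of circumradius 3.5 (constant along its height); Merging all regions: the 2 present regions are separate (no shared area or edge), so areas and boundary lengths simply add and each stays a separate island — 2 connected regions. The result has 2 disconnected regions.

2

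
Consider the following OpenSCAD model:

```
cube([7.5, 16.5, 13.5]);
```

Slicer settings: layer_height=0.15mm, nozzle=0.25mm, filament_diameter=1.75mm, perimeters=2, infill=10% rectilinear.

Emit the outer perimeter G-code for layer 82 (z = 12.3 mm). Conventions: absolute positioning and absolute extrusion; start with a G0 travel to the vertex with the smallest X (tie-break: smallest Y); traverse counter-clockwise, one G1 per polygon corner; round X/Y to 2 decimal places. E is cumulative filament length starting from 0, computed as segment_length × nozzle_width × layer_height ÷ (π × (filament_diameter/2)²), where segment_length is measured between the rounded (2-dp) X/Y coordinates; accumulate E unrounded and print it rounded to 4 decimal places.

G0 X0.00 Y0.00 Z12.30
G1 X7.50 Y0.00 E0.1169
G1 X7.50 Y16.50 E0.3742
G1 X0.00 Y16.50 E0.4911
G1 X0.00 Y0.00 E0.7484

At z = 12.3 mm: the cube is present — its section is the full 7.5×16.5 rectangle. The outline is a single polygon with 4 vertices. Extrusion per mm of travel: 0.25 × 0.15 / (π × 0.875²) = 0.015591. Accumulating E over each segment gives final E = 0.7484.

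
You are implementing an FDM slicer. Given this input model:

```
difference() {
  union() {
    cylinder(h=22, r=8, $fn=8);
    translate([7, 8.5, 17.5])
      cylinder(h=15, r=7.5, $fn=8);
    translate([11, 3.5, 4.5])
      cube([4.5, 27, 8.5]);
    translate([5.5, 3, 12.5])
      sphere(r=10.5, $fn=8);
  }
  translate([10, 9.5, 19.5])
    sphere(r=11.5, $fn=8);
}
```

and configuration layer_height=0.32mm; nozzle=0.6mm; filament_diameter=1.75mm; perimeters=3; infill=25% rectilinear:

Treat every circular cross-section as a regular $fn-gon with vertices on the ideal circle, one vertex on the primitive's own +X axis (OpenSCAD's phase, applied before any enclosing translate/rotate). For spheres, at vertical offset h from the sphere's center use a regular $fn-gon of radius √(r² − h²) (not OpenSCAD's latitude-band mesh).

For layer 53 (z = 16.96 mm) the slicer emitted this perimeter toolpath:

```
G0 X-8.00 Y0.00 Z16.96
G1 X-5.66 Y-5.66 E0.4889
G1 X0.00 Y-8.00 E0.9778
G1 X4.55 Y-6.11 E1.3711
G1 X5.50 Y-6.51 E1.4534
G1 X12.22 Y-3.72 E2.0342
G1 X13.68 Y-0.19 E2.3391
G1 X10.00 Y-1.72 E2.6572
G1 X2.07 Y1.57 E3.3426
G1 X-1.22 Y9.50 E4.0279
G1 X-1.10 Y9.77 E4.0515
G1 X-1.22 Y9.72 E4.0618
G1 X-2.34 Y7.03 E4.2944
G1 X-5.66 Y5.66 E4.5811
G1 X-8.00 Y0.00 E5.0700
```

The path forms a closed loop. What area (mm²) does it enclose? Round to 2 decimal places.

171.78 mm²

Apply the shoelace formula to the sequence of (X, Y) vertices; enclosed area = 171.78 mm².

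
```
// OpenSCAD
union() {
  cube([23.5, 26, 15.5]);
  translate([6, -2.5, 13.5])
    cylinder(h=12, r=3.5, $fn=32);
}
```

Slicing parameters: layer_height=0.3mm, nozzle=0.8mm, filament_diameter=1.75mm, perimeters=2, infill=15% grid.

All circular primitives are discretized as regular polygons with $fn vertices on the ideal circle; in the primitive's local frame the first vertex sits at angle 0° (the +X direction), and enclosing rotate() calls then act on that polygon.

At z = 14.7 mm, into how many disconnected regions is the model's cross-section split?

At z = 14.7 mm: the 23.5×26 cube contributes its full rectangle; the r=3.5 cylinder at (6, -2.5) contributes a regular 32-gon of circumradius 3.5; Merging all regions: the regions partially overlap (shared area 3.31 mm²), so overlapping operands fuse into one piece — 1 connected region. The result has 1 disconnected region.

1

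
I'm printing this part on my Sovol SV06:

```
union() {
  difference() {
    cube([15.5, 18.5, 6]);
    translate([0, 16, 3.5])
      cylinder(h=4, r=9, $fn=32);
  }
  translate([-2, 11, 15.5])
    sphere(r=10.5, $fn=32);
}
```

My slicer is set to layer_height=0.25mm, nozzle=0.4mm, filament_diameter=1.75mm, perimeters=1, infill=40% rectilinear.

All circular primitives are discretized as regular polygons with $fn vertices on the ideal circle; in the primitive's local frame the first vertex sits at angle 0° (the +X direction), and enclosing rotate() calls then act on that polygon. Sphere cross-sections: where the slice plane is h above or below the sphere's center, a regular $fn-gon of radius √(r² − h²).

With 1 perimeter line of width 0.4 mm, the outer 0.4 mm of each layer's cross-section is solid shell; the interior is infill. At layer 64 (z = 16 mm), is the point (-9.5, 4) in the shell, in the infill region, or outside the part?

shell

At z = 16 mm: the cube is not intersected at this z (z outside [0, 6]); the cylinder at (0, 16) does not reach this height (z outside [3.5, 7.5]); Subtracting the remaining from the first: the first operand is absent here, so nothing remains; the sphere at (-2, 11): section is a regular 32-gon, circumradius = √(r²−h²) = √(10.5²−0.5²) = 10.488; Taking the union: only the r=10.5 sphere at (-2, 11) is present, so the union is just that shape — 1 connected region. Overall, the cross-section is a single solid region. The nearest boundary edge runs (-10.72, 5.17)→(-9.42, 3.58); distance from the point to it = 0.20 mm. The point is inside the cross-section, 0.20 mm from the nearest boundary — within the 0.4 mm shell band (1 × 0.4).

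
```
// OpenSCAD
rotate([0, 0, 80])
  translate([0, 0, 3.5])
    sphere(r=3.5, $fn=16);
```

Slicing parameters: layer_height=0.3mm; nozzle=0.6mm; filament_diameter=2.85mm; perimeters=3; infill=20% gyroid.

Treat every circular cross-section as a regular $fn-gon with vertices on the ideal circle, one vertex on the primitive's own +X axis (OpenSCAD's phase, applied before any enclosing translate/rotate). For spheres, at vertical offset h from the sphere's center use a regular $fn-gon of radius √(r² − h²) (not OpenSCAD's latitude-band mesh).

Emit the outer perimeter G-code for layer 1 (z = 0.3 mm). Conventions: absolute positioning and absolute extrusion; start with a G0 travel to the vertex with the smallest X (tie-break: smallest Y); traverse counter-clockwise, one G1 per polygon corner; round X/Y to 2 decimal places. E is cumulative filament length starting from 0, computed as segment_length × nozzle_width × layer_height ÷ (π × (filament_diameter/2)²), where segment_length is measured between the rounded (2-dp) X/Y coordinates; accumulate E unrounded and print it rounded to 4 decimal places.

At z = 0.3 mm: the r=3.5 sphere slices to a regular 16-gon of circumradius 1.418 (√(r²−h²) with h=3.2 from center); (rotated 80° about Z; rotation is an isometry so areas/perimeters/island counts are preserved). The outline is a single polygon with 16 vertices. Extrusion per mm of travel: 0.6 × 0.3 / (π × 1.425²) = 0.028216. Accumulating E over each segment gives final E = 0.2498.

G0 X-1.40 Y0.25 Z0.30
G1 X-1.38 Y-0.31 E0.0158
G1 X-1.16 Y-0.81 E0.0312
G1 X-0.76 Y-1.20 E0.0470
G1 X-0.25 Y-1.40 E0.0624
G1 X0.31 Y-1.38 E0.0783
G1 X0.81 Y-1.16 E0.0937
G1 X1.20 Y-0.76 E0.1094
G1 X1.40 Y-0.25 E0.1249
G1 X1.38 Y0.31 E0.1407
G1 X1.16 Y0.81 E0.1561
G1 X0.76 Y1.20 E0.1719
G1 X0.25 Y1.40 E0.1873
G1 X-0.31 Y1.38 E0.2031
G1 X-0.81 Y1.16 E0.2186
G1 X-1.20 Y0.76 E0.2343
G1 X-1.40 Y0.25 E0.2498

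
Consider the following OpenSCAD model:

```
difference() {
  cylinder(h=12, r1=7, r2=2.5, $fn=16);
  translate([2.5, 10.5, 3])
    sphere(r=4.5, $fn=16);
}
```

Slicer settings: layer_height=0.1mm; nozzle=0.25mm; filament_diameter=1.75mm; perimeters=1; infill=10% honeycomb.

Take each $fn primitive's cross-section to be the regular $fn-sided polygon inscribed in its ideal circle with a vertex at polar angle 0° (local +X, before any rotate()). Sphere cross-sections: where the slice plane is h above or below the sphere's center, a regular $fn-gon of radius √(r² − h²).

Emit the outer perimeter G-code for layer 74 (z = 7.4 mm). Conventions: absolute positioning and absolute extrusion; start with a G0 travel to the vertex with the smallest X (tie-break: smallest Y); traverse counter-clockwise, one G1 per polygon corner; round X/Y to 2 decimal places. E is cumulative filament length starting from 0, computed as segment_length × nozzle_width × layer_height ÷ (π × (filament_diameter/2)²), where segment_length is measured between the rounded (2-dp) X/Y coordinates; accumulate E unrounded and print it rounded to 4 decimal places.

At z = 7.4 mm: the cone (r1=7→r2=2.5) has section circumradius 4.225 here — a regular 16-gon; the r=4.5 sphere at (2.5, 10.5) slices to a regular 16-gon of circumradius 0.943 (√(r²−h²) with h=4.4 from center); After the difference (first − rest): starting from the cone, the r=4.5 sphere at (2.5, 10.5) misses the remaining region (no effect) — 1 connected region. The outline is a single polygon with 16 vertices. Extrusion per mm of travel: 0.25 × 0.1 / (π × 0.875²) = 0.010394. Accumulating E over each segment gives final E = 0.2741.

G0 X-4.22 Y0.00 Z7.40
G1 X-3.90 Y-1.62 E0.0172
G1 X-2.99 Y-2.99 E0.0343
G1 X-1.62 Y-3.90 E0.0514
G1 X0.00 Y-4.22 E0.0685
G1 X1.62 Y-3.90 E0.0857
G1 X2.99 Y-2.99 E0.1028
G1 X3.90 Y-1.62 E0.1199
G1 X4.22 Y0.00 E0.1370
G1 X3.90 Y1.62 E0.1542
G1 X2.99 Y2.99 E0.1713
G1 X1.62 Y3.90 E0.1884
G1 X0.00 Y4.22 E0.2055
G1 X-1.62 Y3.90 E0.2227
G1 X-2.99 Y2.99 E0.2398
G1 X-3.90 Y1.62 E0.2569
G1 X-4.22 Y0.00 E0.2741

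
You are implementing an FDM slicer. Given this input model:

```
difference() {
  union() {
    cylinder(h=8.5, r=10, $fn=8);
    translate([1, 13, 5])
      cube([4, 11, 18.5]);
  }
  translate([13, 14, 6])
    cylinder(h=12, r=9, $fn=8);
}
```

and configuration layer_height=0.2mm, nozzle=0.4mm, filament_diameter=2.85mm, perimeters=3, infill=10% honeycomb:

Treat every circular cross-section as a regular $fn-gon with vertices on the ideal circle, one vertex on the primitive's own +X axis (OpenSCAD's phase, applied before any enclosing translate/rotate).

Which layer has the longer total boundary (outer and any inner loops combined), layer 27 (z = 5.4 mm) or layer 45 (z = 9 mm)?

layer 27 (z = 5.4 mm)

Layer 27 (z = 5.4): the r=10 cylinder gives a regular 8-gon of circumradius 10 (constant along its height) (perimeter = 2·8·10.000·sin(180°/8) = 61.23 mm); the 4×11 cube at (1, 13) contributes its full rectangle (perimeter 30.00 mm); Merging all regions: the 2 present regions are separate (no shared area or edge), so areas and boundary lengths simply add and each stays a separate island — boundary = 91.23 mm; the cylinder at (13, 14) does not reach this height (z outside [6, 18]); Subtracting the remaining from the first: none of the subtracted shapes is present at this height, so that combined region is unchanged — boundary = 91.23 mm. So its perimeter = 91.23 mm. Layer 45 (z = 9): the cylinder is not intersected at this z (z outside [0, 8.5]); the 4×11 cube at (1, 13) contributes its full rectangle (perimeter 30.00 mm); Taking the union: only the 4×11 cube at (1, 13) is present, so the union is just that shape — boundary = 30.00 mm; the r=9 cylinder at (13, 14) contributes a regular 8-gon of circumradius 9 (perimeter = 2·8·9.000·sin(180°/8) = 55.11 mm); Subtracting the remaining from the first: starting from that combined region, the r=9 cylinder at (13, 14) partially overlaps it — only the 2.00 mm² overlap (of its 229.10 mm²) is removed, clipping the outline — boundary = 29.70 mm. So its perimeter = 29.70 mm. Layer 27 is larger (91.23 vs 29.70 mm).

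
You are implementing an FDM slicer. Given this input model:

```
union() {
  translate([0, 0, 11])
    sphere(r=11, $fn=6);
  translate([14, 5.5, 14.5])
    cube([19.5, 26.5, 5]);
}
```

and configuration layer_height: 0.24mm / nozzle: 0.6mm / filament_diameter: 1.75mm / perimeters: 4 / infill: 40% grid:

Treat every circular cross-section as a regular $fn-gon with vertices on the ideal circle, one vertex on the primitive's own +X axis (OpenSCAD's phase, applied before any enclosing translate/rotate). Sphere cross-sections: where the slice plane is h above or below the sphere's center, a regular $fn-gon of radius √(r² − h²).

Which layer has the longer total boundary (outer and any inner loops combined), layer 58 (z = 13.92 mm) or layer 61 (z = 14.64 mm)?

layer 61 (z = 14.64 mm)

Layer 58 (z = 13.92): the r=11 sphere slices to a regular 6-gon of circumradius 10.605 (√(r²−h²) with h=2.92 from center) (perimeter = 2·6·10.605·sin(180°/6) = 63.63 mm); the cube at (14, 5.5) is absent (z outside [14.5, 19.5]); Merging all regions: only the r=11 sphere is present, so the union is just that shape — boundary = 63.63 mm. So its perimeter = 63.63 mm. Layer 61 (z = 14.64): the r=11 sphere slices to a regular 6-gon of circumradius 10.380 (√(r²−h²) with h=3.64 from center) (perimeter = 2·6·10.380·sin(180°/6) = 62.28 mm); the cube at (14, 5.5) (footprint 19.5×26.5) is included at this height (perimeter 92.00 mm); Taking the union: the 2 present regions are separate (no shared area or edge), so areas and boundary lengths simply add and each stays a separate island — boundary = 154.28 mm. So its perimeter = 154.28 mm. Layer 61 is larger (154.28 vs 63.63 mm).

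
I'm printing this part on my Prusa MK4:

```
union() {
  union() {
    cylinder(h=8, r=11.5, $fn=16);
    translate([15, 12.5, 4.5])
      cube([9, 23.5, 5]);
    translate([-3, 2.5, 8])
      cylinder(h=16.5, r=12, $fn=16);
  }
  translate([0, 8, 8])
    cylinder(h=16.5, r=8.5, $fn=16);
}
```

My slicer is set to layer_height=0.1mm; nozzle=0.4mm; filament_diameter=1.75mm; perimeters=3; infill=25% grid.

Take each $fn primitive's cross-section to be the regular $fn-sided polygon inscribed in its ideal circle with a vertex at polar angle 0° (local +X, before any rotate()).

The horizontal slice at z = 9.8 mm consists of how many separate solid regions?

1

At z = 9.8 mm: the cylinder is absent (z outside [0, 8]); the cube at (15, 12.5) does not reach this height (z outside [4.5, 9.5]); the r=12 cylinder at (-3, 2.5) contributes a regular 16-gon of circumradius 12; Combining (union): only the r=12 cylinder at (-3, 2.5) is present, so the union is just that shape — 1 connected region; the r=8.5 cylinder at (0, 8) gives a regular 16-gon of circumradius 8.5 (constant along its height); Combining (union): the regions partially overlap (shared area 185.62 mm²), so overlapping operands fuse into one piece — 1 connected region. The result has 1 disconnected region.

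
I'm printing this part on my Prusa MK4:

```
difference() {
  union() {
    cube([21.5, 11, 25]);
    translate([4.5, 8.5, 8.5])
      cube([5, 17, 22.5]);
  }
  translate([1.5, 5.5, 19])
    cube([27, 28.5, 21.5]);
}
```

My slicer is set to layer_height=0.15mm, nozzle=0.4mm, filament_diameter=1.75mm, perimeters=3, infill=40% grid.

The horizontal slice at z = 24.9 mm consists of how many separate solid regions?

At z = 24.9 mm: the cube (footprint 21.5×11) is included at this height; the cube at (4.5, 8.5) (footprint 5×17) is included at this height; Combining (union): the regions partially overlap (shared area 12.50 mm²), so overlapping operands fuse into one piece — 1 connected region; the 27×28.5 cube at (1.5, 5.5) contributes its full rectangle; After the difference (first − rest): starting from that combined region, the 27×28.5 cube at (1.5, 5.5) partially overlaps it — only the 182.50 mm² overlap (of its 769.50 mm²) is removed, clipping the outline — 1 connected region. The result has 1 disconnected region.

1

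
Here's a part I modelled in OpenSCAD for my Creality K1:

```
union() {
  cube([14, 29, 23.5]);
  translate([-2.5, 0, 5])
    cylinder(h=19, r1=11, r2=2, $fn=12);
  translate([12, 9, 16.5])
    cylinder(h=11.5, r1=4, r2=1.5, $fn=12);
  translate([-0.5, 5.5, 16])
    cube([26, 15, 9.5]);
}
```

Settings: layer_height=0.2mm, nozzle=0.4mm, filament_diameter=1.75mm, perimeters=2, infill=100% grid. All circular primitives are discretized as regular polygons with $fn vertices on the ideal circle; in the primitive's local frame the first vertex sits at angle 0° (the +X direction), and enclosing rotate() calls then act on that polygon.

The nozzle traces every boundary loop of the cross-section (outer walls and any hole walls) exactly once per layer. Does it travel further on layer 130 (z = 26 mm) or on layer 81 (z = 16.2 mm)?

layer 81 (z = 16.2 mm)

Layer 130 (z = 26): the cube is absent (z outside [0, 23.5]); the cone at (-2.5, 0) is absent (z outside [5, 24]); the cone at (12, 9) (r1=4→r2=1.5) has section circumradius 1.935 here — a regular 12-gon (perimeter = 2·12·1.935·sin(180°/12) = 12.02 mm); the cube at (-0.5, 5.5) does not reach this height (z outside [16, 25.5]); Combining (union): only the cone at (12, 9) is present, so the union is just that shape — boundary = 12.02 mm. So its perimeter = 12.02 mm. Layer 81 (z = 16.2): the cube is present — its section is the full 14×29 rectangle (perimeter 86.00 mm); the cone at (-2.5, 0) contributes a regular 12-gon of circumradius 5.695 (interpolated between r1=11 and r2=2 at t=0.589) (perimeter = 2·12·5.695·sin(180°/12) = 35.37 mm); the cone at (12, 9) is absent (z outside [16.5, 28]); the 26×15 cube at (-0.5, 5.5) contributes its full rectangle (perimeter 82.00 mm); Taking the union: the regions partially overlap (shared area 220.92 mm²), so the edge portions inside another operand are dropped and the merged outline is re-measured after clipping — boundary = 130.90 mm. So its perimeter = 130.90 mm. Layer 81 is larger (130.90 vs 12.02 mm).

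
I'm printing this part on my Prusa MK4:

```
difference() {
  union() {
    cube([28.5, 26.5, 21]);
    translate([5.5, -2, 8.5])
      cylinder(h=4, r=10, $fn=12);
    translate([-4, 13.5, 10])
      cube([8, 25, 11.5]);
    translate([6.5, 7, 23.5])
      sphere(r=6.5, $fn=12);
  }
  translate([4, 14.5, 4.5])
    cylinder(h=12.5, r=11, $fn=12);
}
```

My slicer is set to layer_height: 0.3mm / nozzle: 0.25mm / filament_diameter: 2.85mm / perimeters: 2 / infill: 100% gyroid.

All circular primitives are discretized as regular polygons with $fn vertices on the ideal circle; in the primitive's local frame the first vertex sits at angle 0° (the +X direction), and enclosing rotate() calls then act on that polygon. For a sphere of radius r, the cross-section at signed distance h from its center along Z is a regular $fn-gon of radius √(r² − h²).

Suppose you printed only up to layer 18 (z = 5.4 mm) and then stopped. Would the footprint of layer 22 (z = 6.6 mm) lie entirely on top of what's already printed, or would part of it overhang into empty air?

entirely on top

Compare the two slices. At z = 5.4: the cube (footprint 28.5×26.5) is included at this height (area 755.25 mm²); the cylinder at (5.5, -2) is absent (z outside [8.5, 12.5]); the cube at (-4, 13.5) is not intersected at this z (z outside [10, 21.5]); the sphere at (6.5, 7) is not intersected at this z (|z−center|=18.100 > r=6.5); Merging all regions: only the 28.5×26.5 cube is present, so the union is just that shape — area = 755.25 mm²; the r=11 cylinder at (4, 14.5) contributes a regular 12-gon of circumradius 11 (area = (12/2)·11.000²·sin(360°/12) = 363.00 mm²); After the difference (first − rest): starting from the result so far (755.25 mm²), the r=11 cylinder at (4, 14.5) partially overlaps it — only the 265.21 mm² overlap (of its 363.00 mm²) is removed, clipping the outline — area = 490.04 mm². At z = 6.6: the cube (footprint 28.5×26.5) is included at this height (area 755.25 mm²); the cylinder at (5.5, -2) does not reach this height (z outside [8.5, 12.5]); the cube at (-4, 13.5) does not reach this height (z outside [10, 21.5]); the sphere at (6.5, 7) is absent (|z−center|=16.900 > r=6.5); Taking the union: only the 28.5×26.5 cube is present, so the union is just that shape — area = 755.25 mm²; the r=11 cylinder at (4, 14.5) contributes a regular 12-gon of circumradius 11 (area = (12/2)·11.000²·sin(360°/12) = 363.00 mm²); After the difference (first − rest): starting from that combined region (755.25 mm²), the r=11 cylinder at (4, 14.5) partially overlaps it — only the 265.21 mm² overlap (of its 363.00 mm²) is removed, clipping the outline — area = 490.04 mm². Checking containment: the cross-section at z = 6.6 is a subset of the cross-section at z = 5.4.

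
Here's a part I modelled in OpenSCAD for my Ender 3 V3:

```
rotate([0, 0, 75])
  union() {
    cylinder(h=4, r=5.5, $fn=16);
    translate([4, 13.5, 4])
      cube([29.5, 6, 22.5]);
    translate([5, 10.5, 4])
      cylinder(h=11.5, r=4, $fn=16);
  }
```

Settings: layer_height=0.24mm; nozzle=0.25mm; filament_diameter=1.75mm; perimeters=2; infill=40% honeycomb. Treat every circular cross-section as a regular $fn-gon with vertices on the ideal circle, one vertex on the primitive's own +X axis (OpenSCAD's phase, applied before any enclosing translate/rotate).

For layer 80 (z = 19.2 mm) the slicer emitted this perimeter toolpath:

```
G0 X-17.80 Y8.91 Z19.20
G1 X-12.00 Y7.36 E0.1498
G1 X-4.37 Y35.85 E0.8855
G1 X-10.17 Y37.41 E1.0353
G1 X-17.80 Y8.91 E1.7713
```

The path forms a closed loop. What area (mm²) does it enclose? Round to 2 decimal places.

177.14 mm²

Apply the shoelace formula to the sequence of (X, Y) vertices; enclosed area = 177.14 mm².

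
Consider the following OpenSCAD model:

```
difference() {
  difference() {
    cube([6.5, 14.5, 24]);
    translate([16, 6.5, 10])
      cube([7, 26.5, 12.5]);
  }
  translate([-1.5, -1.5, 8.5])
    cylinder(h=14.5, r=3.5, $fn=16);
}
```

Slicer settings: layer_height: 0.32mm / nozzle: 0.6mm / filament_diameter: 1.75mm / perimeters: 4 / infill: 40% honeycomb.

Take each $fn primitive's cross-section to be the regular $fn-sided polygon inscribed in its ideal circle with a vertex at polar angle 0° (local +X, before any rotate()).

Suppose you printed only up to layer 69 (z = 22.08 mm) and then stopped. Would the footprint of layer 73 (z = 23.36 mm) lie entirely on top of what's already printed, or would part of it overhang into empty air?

Compare the two slices. At z = 22.08: the cube (footprint 6.5×14.5) is included at this height (area 94.25 mm²); the cube at (16, 6.5) is present — its section is the full 7×26.5 rectangle (area 185.50 mm²); Taking the first minus the rest: starting from the 6.5×14.5 cube (94.25 mm²), the 7×26.5 cube at (16, 6.5) misses the remaining region (no effect) — area = 94.25 mm²; the r=3.5 cylinder at (-1.5, -1.5) contributes a regular 16-gon of circumradius 3.5 (area = (16/2)·3.500²·sin(360°/16) = 37.50 mm²); Subtracting the remaining from the first: starting from the result so far (94.25 mm²), the r=3.5 cylinder at (-1.5, -1.5) partially overlaps it — only the 1.59 mm² overlap (of its 37.50 mm²) is removed, clipping the outline — area = 92.66 mm². At z = 23.36: the cube (footprint 6.5×14.5) is included at this height (area 94.25 mm²); the cube at (16, 6.5) does not reach this height (z outside [10, 22.5]); After the difference (first − rest): none of the subtracted shapes is present at this height, so the 6.5×14.5 cube is unchanged — area = 94.25 mm²; the cylinder at (-1.5, -1.5) is not intersected at this z (z outside [8.5, 23]); Taking the first minus the rest: none of the subtracted shapes is present at this height, so that combined region is unchanged — area = 94.25 mm². Checking containment: at z = 23.36 the cross-section extends beyond the z = 22.08 cross-section by about 1.59 mm².

part overhangs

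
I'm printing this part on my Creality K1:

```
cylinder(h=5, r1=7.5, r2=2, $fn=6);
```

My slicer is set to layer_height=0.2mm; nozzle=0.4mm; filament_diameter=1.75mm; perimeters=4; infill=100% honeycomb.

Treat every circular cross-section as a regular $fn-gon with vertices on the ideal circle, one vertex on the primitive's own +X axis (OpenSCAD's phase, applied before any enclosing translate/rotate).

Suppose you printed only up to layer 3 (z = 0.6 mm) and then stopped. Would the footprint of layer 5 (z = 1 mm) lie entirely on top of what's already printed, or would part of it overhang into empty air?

Compare the two slices. At z = 0.6: the cone contributes a regular 6-gon of circumradius 6.840 (interpolated between r1=7.5 and r2=2 at t=0.120) (area = (6/2)·6.840²·sin(360°/6) = 121.55 mm²). At z = 1: the cone (r1=7.5→r2=2) has section circumradius 6.400 here — a regular 6-gon (area = (6/2)·6.400²·sin(360°/6) = 106.42 mm²). Checking containment: the cross-section at z = 1 is a subset of the cross-section at z = 0.6.

entirely on top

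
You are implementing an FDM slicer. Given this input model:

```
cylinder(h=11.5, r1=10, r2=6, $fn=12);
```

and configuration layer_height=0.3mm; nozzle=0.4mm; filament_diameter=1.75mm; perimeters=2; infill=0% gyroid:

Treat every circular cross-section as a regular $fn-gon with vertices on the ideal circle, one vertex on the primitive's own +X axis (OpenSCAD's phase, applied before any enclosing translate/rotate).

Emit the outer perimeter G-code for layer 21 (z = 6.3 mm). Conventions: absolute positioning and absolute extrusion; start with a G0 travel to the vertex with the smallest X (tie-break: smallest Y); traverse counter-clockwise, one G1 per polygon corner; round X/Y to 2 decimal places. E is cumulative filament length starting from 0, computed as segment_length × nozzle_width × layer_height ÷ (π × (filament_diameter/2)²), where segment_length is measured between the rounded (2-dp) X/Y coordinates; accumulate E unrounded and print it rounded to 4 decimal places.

G0 X-7.81 Y0.00 Z6.30
G1 X-6.76 Y-3.90 E0.2015
G1 X-3.90 Y-6.76 E0.4033
G1 X0.00 Y-7.81 E0.6048
G1 X3.90 Y-6.76 E0.8063
G1 X6.76 Y-3.90 E1.0081
G1 X7.81 Y0.00 E1.2096
G1 X6.76 Y3.90 E1.4111
G1 X3.90 Y6.76 E1.6129
G1 X0.00 Y7.81 E1.8144
G1 X-3.90 Y6.76 E2.0159
G1 X-6.76 Y3.90 E2.2177
G1 X-7.81 Y0.00 E2.4192

At z = 6.3 mm: the cone (r1=10→r2=6) has section circumradius 7.809 here — a regular 12-gon. The outline is a single polygon with 12 vertices. Extrusion per mm of travel: 0.4 × 0.3 / (π × 0.875²) = 0.049890. Accumulating E over each segment gives final E = 2.4192.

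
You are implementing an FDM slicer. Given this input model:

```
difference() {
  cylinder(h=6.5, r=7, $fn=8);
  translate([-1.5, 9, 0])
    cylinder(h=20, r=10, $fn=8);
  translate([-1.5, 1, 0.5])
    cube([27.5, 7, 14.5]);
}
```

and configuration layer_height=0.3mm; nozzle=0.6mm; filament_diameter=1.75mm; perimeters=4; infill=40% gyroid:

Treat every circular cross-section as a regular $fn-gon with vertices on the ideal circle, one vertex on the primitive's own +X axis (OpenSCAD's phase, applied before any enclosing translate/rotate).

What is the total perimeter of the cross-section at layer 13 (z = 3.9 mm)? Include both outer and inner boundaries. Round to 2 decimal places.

37.64 mm

At z = 3.9 mm: the r=7 cylinder contributes a regular 8-gon of circumradius 7 (perimeter = 2·8·7.000·sin(180°/8) = 42.86 mm); the cylinder at (-1.5, 9): section is a regular 8-gon, circumradius r=10 (perimeter = 2·8·10.000·sin(180°/8) = 61.23 mm); the cube at (-1.5, 1) is present — its section is the full 27.5×7 rectangle (perimeter 69.00 mm); Taking the first minus the rest: starting from the r=7 cylinder, the r=10 cylinder at (-1.5, 9) partially overlaps it — only the 63.31 mm² overlap (of its 282.84 mm²) is removed, clipping the outline; the 27.5×7 cube at (-1.5, 1) partially overlaps it — only the 2.05 mm² overlap (of its 192.50 mm²) is removed, clipping the outline — boundary = 37.64 mm. Overall, the cross-section is a single solid region. Total boundary length (outer) = 37.64 mm.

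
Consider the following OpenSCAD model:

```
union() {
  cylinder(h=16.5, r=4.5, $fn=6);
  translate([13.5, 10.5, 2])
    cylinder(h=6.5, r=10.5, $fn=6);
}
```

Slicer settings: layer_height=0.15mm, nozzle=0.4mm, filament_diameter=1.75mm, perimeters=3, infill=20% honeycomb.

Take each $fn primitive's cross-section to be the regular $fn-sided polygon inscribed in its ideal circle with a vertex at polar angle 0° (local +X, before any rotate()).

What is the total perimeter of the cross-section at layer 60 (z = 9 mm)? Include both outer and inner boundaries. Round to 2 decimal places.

At z = 9 mm: the r=4.5 cylinder gives a regular 6-gon of circumradius 4.5 (constant along its height) (perimeter = 2·6·4.500·sin(180°/6) = 27.00 mm); the cylinder at (13.5, 10.5) is absent (z outside [2, 8.5]); Merging all regions: only the r=4.5 cylinder is present, so the union is just that shape — boundary = 27.00 mm. Overall, the cross-section is a single solid region. Total boundary length (outer) = 27.00 mm.

27.00 mm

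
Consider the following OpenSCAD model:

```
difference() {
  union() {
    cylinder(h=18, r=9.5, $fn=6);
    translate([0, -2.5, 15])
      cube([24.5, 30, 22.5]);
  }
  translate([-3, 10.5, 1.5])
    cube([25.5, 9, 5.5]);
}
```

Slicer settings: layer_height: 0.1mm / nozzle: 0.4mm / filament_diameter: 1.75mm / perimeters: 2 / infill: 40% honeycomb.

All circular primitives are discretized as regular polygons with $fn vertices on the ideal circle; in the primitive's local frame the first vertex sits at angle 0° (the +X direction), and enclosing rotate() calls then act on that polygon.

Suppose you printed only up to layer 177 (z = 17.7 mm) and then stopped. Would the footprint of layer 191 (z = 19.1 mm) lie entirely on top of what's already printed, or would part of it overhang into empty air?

Compare the two slices. At z = 17.7: the cylinder: section is a regular 6-gon, circumradius r=9.5 (area = (6/2)·9.500²·sin(360°/6) = 234.48 mm²); the cube at (0, -2.5) is present — its section is the full 24.5×30 rectangle (area 735.00 mm²); Merging all regions: the regions partially overlap — summed areas 969.48 mm² minus the doubly-counted overlap 80.56 mm² gives 888.91 mm² — area = 888.91 mm²; the cube at (-3, 10.5) is absent (z outside [1.5, 7]); Taking the first minus the rest: none of the subtracted shapes is present at this height, so that combined region is unchanged — area = 888.91 mm². At z = 19.1: the cylinder does not reach this height (z outside [0, 18]); the 24.5×30 cube at (0, -2.5) contributes its full rectangle (area 735.00 mm²); Combining (union): only the 24.5×30 cube at (0, -2.5) is present, so the union is just that shape — area = 735.00 mm²; the cube at (-3, 10.5) does not reach this height (z outside [1.5, 7]); After the difference (first − rest): none of the subtracted shapes is present at this height, so that combined region is unchanged — area = 735.00 mm². Checking containment: the cross-section at z = 19.1 is a subset of the cross-section at z = 17.7.

entirely on top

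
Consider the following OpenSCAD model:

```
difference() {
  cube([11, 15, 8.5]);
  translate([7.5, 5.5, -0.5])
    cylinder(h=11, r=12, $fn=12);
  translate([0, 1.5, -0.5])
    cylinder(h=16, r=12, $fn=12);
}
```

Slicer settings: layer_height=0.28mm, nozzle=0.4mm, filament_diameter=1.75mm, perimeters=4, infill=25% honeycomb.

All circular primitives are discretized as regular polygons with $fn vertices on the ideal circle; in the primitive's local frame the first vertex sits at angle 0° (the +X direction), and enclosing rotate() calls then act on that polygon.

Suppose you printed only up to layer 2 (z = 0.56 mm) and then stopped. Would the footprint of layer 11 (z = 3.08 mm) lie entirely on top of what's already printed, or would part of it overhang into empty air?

entirely on top

Compare the two slices. At z = 0.56: the cube is present — its section is the full 11×15 rectangle (area 165.00 mm²); the r=12 cylinder at (7.5, 5.5) contributes a regular 12-gon of circumradius 12 (area = (12/2)·12.000²·sin(360°/12) = 432.00 mm²); the r=12 cylinder at (0, 1.5) contributes a regular 12-gon of circumradius 12 (area = (12/2)·12.000²·sin(360°/12) = 432.00 mm²); Subtracting the remaining from the first: starting from the 11×15 cube (165.00 mm²), the r=12 cylinder at (7.5, 5.5) partially overlaps it — only the 164.82 mm² overlap (of its 432.00 mm²) is removed, clipping the outline; the r=12 cylinder at (0, 1.5) misses the remaining region (no effect) — area = 0.18 mm². At z = 3.08: the cube is present — its section is the full 11×15 rectangle (area 165.00 mm²); the r=12 cylinder at (7.5, 5.5) gives a regular 12-gon of circumradius 12 (constant along its height) (area = (12/2)·12.000²·sin(360°/12) = 432.00 mm²); the cylinder at (0, 1.5): section is a regular 12-gon, circumradius r=12 (area = (12/2)·12.000²·sin(360°/12) = 432.00 mm²); Subtracting the remaining from the first: starting from the 11×15 cube (165.00 mm²), the r=12 cylinder at (7.5, 5.5) partially overlaps it — only the 164.82 mm² overlap (of its 432.00 mm²) is removed, clipping the outline; the r=12 cylinder at (0, 1.5) misses the remaining region (no effect) — area = 0.18 mm². Checking containment: the cross-section at z = 3.08 is a subset of the cross-section at z = 0.56.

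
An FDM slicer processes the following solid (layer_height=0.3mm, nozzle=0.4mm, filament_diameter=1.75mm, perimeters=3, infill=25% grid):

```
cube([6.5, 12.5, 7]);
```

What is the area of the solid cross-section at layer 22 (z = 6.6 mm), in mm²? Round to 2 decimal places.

At z = 6.6 mm: the cube (footprint 6.5×12.5) is included at this height (area 81.25 mm²). Overall, the cross-section is a single solid region. Net area = 81.25 mm².

81.25 mm²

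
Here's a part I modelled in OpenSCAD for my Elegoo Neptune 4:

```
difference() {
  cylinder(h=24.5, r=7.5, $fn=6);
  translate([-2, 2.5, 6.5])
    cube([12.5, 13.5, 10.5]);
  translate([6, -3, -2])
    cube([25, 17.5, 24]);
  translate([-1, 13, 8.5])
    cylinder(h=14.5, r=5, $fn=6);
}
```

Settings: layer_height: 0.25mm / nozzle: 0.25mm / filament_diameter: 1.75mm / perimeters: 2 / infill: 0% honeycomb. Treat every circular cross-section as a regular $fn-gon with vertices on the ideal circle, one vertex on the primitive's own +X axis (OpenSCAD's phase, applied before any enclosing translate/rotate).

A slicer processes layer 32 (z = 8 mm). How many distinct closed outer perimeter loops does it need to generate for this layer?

1

At z = 8 mm: the r=7.5 cylinder gives a regular 6-gon of circumradius 7.5 (constant along its height); the cube at (-2, 2.5) is present — its section is the full 12.5×13.5 rectangle; the cube at (6, -3) is present — its section is the full 25×17.5 rectangle; the cylinder at (-1, 13) does not reach this height (z outside [8.5, 23]); Subtracting the remaining from the first: starting from the r=7.5 cylinder, the 12.5×13.5 cube at (-2, 2.5) partially overlaps it — only the 27.58 mm² overlap (of its 168.75 mm²) is removed, clipping the outline; the 25×17.5 cube at (6, -3) partially overlaps it — only the 3.89 mm² overlap (of its 437.50 mm²) is removed, clipping the outline — 1 connected region. The result has 1 disconnected region.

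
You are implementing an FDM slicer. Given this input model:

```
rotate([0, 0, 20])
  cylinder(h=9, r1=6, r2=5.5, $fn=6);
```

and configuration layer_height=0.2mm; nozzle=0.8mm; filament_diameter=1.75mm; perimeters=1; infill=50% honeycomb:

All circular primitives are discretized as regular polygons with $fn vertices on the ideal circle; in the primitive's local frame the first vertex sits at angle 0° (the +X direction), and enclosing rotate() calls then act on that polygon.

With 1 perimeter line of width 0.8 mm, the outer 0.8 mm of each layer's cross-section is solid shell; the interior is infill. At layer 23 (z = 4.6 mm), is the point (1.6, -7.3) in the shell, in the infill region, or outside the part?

At z = 4.6 mm: the cone: at t=0.511 of its height the radius interpolates to r₁+(r₂−r₁)t = 5.744, giving a regular 6-gon of that circumradius; (whole slice rotated 20° about Z — lengths, areas and connectivity unchanged). Overall, the cross-section is a single solid region. Undo the 20° rotation: the query point maps to (-0.993, -7.407) in the un-rotated model frame. The nearest boundary edge runs (-2.87, -4.97)→(2.87, -4.97); distance from the point to it = 2.43 mm. The point is not inside any of the regions above, so it lies outside the cross-section (2.43 mm from the nearest boundary).

outside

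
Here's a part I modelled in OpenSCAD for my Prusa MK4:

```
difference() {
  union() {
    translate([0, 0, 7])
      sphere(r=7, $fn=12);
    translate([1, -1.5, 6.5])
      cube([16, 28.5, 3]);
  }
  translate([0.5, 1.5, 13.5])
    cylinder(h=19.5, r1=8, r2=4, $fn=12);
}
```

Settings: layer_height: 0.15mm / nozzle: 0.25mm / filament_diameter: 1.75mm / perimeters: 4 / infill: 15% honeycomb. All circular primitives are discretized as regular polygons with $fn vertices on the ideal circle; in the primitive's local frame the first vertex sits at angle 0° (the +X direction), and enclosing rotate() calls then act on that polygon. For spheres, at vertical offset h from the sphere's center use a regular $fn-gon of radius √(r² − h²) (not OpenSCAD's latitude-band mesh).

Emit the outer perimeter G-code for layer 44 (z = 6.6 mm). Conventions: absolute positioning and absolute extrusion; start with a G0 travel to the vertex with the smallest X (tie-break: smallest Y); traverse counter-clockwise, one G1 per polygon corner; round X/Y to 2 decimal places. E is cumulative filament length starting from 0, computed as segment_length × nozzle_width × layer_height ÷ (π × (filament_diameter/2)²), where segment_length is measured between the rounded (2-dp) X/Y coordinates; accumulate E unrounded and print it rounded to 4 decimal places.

G0 X-6.99 Y0.00 Z6.60
G1 X-6.05 Y-3.49 E0.0564
G1 X-3.49 Y-6.05 E0.1128
G1 X0.00 Y-6.99 E0.1691
G1 X3.49 Y-6.05 E0.2255
G1 X6.05 Y-3.49 E0.2819
G1 X6.59 Y-1.50 E0.3141
G1 X17.00 Y-1.50 E0.4764
G1 X17.00 Y27.00 E0.9207
G1 X1.00 Y27.00 E1.1702
G1 X1.00 Y6.72 E1.4864
G1 X0.00 Y6.99 E1.5025
G1 X-3.49 Y6.05 E1.5589
G1 X-6.05 Y3.49 E1.6153
G1 X-6.99 Y0.00 E1.6716

At z = 6.6 mm: the r=7 sphere contributes a regular 12-gon of circumradius √(7²−0.4²) = 6.989; the cube at (1, -1.5) (footprint 16×28.5) is included at this height; Taking the union: the regions partially overlap (shared area 38.46 mm²), so overlapping operands fuse into one piece — 1 connected region; the cone at (0.5, 1.5) does not reach this height (z outside [13.5, 33]); Taking the first minus the rest: none of the subtracted shapes is present at this height, so that combined region is unchanged — 1 connected region. The outline is a single polygon with 14 vertices. Extrusion per mm of travel: 0.25 × 0.15 / (π × 0.875²) = 0.015591. Accumulating E over each segment gives final E = 1.6716.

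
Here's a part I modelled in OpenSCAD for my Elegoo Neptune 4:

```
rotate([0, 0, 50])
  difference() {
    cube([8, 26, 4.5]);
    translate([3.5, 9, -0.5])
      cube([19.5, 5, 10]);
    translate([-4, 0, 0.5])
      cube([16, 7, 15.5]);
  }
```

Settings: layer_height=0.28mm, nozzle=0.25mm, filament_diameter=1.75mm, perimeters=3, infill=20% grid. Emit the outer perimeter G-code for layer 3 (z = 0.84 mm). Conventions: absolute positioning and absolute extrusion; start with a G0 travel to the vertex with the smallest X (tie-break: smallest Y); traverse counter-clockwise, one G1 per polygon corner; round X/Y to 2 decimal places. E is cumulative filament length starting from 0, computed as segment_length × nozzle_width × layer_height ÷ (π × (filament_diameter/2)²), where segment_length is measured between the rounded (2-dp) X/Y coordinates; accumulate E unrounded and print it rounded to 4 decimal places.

G0 X-19.92 Y16.71 Z0.84
G1 X-5.36 Y4.50 E0.5530
G1 X-0.22 Y10.63 E0.7858
G1 X-1.75 Y11.91 E0.8439
G1 X-4.64 Y8.47 E0.9746
G1 X-8.47 Y11.68 E1.1201
G1 X-5.58 Y15.13 E1.2510
G1 X-14.77 Y22.84 E1.6002
G1 X-19.92 Y16.71 E1.8332

At z = 0.84 mm: the cube (footprint 8×26) is included at this height; the cube at (3.5, 9) (footprint 19.5×5) is included at this height; the 16×7 cube at (-4, 0) contributes its full rectangle; Taking the first minus the rest: starting from the 8×26 cube, the 19.5×5 cube at (3.5, 9) partially overlaps it — only the 22.50 mm² overlap (of its 97.50 mm²) is removed, clipping the outline; the 16×7 cube at (-4, 0) partially overlaps it — only the 56.00 mm² overlap (of its 112.00 mm²) is removed, clipping the outline — 1 connected region; (rotated 50° about Z; rotation is an isometry so areas/perimeters/island counts are preserved). The outline is a single polygon with 8 vertices. Extrusion per mm of travel: 0.25 × 0.28 / (π × 0.875²) = 0.029103. Accumulating E over each segment gives final E = 1.8332.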